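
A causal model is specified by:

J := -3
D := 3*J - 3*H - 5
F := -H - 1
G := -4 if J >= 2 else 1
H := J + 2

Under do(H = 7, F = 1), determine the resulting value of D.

Under do(H = 7, F = 1), each intervened variable's structural equation is replaced by its fixed value.
D = 3*J - 3*H - 5  [with J=-3, H=7]  = -35

-35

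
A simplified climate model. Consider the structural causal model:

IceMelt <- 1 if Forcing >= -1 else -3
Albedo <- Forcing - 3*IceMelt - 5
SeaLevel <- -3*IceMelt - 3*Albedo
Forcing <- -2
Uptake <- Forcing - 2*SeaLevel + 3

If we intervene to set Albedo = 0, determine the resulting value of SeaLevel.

The intervention breaks the incoming arrows to Albedo: Albedo <- Forcing - 3*IceMelt - 5 no longer applies, and Albedo = 0.
IceMelt = 1 if Forcing >= -1 else -3  [with Forcing=-2]  = -3
SeaLevel = -3*IceMelt - 3*Albedo  [with IceMelt=-3, Albedo=0]  = 9

9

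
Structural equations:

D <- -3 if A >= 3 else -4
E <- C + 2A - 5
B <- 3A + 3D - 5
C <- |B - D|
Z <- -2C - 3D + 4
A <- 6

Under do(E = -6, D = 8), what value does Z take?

The joint intervention fixes E = -6, D = 8, removing each variable's own equation.
B = 3A + 3D - 5  [with A=6, D=8]  = 37
C = |B - D|  [with B=37, D=8]  = 29
Z = -2C - 3D + 4  [with C=29, D=8]  = -78

-78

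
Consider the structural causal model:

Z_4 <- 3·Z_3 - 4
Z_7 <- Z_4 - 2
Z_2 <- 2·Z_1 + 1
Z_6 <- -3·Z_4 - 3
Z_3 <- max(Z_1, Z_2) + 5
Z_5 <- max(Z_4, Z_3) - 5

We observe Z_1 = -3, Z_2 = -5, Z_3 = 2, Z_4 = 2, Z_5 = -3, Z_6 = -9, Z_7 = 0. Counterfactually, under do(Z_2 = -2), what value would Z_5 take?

do(Z_2=-2) replaces the equation Z_2 <- 2·Z_1 + 1 with the constant Z_2 = -2.
Z_3 = max(Z_1, Z_2) + 5  [with Z_1=-3, Z_2=-2]  = 3
Z_4 = 3·Z_3 - 4  [with Z_3=3]  = 5
Z_5 = max(Z_4, Z_3) - 5  [with Z_4=5, Z_3=3]  = 0

0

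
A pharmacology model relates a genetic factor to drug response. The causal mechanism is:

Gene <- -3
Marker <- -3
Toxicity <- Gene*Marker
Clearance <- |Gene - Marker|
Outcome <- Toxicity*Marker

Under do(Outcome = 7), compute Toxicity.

do(Outcome=7) replaces the equation Outcome <- Toxicity*Marker with the constant Outcome = 7.
Toxicity is not downstream of the intervention, so its value is determined by the original equations.
Toxicity = Gene*Marker  [with Gene=-3, Marker=-3]  = 9

9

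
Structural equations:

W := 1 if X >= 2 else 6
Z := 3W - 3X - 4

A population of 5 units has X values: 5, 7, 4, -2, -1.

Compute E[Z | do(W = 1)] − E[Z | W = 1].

8.2

Every unit gets W=1 under the intervention. Z values become -16, -22, -13, 5, 2; E[Z|do(W=1)] = -8.8.
Observing W=1 restricts to units where W's equation naturally yields 1: X ∈ {5, 7, 4}. In that subpopulation Z = -16, -22, -13, mean -17.
Difference = -8.8 − (-17) = 8.2.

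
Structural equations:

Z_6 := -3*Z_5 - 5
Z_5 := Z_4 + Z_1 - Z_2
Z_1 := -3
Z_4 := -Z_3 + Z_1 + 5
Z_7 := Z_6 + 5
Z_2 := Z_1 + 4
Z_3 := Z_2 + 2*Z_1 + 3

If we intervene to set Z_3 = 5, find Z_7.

21

The intervention breaks the incoming arrows to Z_3: Z_3 := Z_2 + 2*Z_1 + 3 no longer applies, and Z_3 = 5.
Z_2 = Z_1 + 4  [with Z_1=-3]  = 1
Z_4 = -Z_3 + Z_1 + 5  [with Z_3=5, Z_1=-3]  = -3
Z_5 = Z_4 + Z_1 - Z_2  [with Z_4=-3, Z_1=-3, Z_2=1]  = -7
Z_6 = -3*Z_5 - 5  [with Z_5=-7]  = 16
Z_7 = Z_6 + 5  [with Z_6=16]  = 21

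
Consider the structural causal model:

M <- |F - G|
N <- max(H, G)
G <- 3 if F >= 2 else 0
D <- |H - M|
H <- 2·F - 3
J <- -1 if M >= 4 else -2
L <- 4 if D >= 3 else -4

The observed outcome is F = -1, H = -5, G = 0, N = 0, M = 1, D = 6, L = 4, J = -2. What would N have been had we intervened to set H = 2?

Under do(H=2), the mechanism H <- 2·F - 3 is discarded; H is fixed at 2.
G = 3 if F >= 2 else 0  [with F=-1]  = 0
N = max(H, G)  [with H=2, G=0]  = 2

2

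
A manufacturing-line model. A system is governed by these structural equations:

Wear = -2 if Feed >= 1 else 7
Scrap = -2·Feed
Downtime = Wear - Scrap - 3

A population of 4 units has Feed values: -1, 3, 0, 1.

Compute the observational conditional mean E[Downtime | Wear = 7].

3

Conditioning on Wear=7 selects the 2 unit(s) with Feed ∈ {-1, 0}. Their Downtime values: 2, 4. Mean = 3.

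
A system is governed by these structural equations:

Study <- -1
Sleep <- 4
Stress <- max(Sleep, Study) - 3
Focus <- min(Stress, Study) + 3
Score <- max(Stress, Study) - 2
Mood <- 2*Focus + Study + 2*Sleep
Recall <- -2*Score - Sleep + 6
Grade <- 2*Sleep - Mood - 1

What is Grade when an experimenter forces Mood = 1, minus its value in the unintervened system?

Intervening sets Mood = 1 and removes its equation (Mood <- 2*Focus + Study + 2*Sleep).
Grade = 2*Sleep - Mood - 1  [with Sleep=4, Mood=1]  = 6
Without intervention: Stress = max(Sleep, Study) - 3  [with Sleep=4, Study=-1]  = 1; Focus = min(Stress, Study) + 3  [with Stress=1, Study=-1]  = 2; Mood = 2*Focus + Study + 2*Sleep  [with Focus=2, Study=-1, Sleep=4]  = 11; Grade = 2*Sleep - Mood - 1  [with Sleep=4, Mood=11]  = -4.
Change = 6 − (-4) = 10.

10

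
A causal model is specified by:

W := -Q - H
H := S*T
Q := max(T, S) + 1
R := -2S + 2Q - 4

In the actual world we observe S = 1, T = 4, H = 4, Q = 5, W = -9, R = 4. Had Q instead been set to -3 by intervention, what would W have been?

-1

Intervening sets Q = -3 and removes its equation (Q := max(T, S) + 1).
H = S*T  [with S=1, T=4]  = 4
W = -Q - H  [with Q=-3, H=4]  = -1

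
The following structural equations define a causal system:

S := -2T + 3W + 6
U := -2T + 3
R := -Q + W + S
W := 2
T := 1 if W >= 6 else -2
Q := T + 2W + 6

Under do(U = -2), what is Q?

do(U=-2) replaces the equation U := -2T + 3 with the constant U = -2.
Q is not downstream of the intervention, so its value is determined by the original equations.
T = 1 if W >= 6 else -2  [with W=2]  = -2
Q = T + 2W + 6  [with T=-2, W=2]  = 8

8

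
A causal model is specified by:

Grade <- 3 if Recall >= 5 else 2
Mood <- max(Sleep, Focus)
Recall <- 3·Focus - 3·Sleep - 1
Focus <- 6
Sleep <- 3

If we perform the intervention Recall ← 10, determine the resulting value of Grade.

3

Intervening sets Recall = 10 and removes its equation (Recall <- 3·Focus - 3·Sleep - 1).
Grade = 3 if Recall >= 5 else 2  [with Recall=10]  = 3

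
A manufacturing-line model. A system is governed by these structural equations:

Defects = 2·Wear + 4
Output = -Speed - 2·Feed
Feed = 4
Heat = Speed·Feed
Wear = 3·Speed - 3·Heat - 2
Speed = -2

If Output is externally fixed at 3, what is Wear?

do(Output=3) replaces the equation Output = -Speed - 2·Feed with the constant Output = 3.
No directed path runs from Output to Wear, so Wear keeps its natural value.
Heat = Speed·Feed  [with Speed=-2, Feed=4]  = -8
Wear = 3·Speed - 3·Heat - 2  [with Speed=-2, Heat=-8]  = 16

16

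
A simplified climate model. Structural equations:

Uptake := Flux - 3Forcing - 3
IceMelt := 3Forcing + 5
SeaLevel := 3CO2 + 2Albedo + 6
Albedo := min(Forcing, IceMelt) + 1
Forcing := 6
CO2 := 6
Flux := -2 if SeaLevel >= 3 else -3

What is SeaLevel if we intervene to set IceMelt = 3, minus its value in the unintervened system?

do(IceMelt=3) replaces the equation IceMelt := 3Forcing + 5 with the constant IceMelt = 3.
Albedo = min(Forcing, IceMelt) + 1  [with Forcing=6, IceMelt=3]  = 4
SeaLevel = 3CO2 + 2Albedo + 6  [with CO2=6, Albedo=4]  = 32
Without intervention: IceMelt = 3Forcing + 5  [with Forcing=6]  = 23; Albedo = min(Forcing, IceMelt) + 1  [with Forcing=6, IceMelt=23]  = 7; SeaLevel = 3CO2 + 2Albedo + 6  [with CO2=6, Albedo=7]  = 38.
Change = 32 − 38 = -6.

-6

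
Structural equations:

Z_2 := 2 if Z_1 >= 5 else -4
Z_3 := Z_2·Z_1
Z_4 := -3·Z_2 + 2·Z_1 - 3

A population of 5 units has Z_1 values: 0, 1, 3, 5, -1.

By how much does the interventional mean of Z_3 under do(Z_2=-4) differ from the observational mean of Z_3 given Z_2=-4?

-3.4

Every unit gets Z_2=-4 under the intervention. Z_3 values become 0, -4, -12, -20, 4; E[Z_3|do(Z_2=-4)] = -6.4.
E[Z_3|Z_2=-4] averages over only the 4 units with Z_2=-4 (Z_1 = 0, 1, 3, -1): Z_3 = 0, -4, -12, 4, mean -3.
Difference = -6.4 − (-3) = -3.4.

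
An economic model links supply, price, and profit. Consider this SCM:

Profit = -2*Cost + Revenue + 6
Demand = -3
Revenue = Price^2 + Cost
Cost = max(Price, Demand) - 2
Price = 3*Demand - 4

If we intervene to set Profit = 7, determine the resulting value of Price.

-13

Under do(Profit=7), the mechanism Profit = -2*Cost + Revenue + 6 is discarded; Profit is fixed at 7.
No directed path runs from Profit to Price, so Price keeps its natural value.
Price = 3*Demand - 4  [with Demand=-3]  = -13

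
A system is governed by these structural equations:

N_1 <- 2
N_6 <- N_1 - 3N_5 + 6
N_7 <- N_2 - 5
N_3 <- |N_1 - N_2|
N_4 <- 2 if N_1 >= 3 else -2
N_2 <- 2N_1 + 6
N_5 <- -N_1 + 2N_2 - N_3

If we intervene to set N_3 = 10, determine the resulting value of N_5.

do(N_3=10) replaces the equation N_3 <- |N_1 - N_2| with the constant N_3 = 10.
N_2 = 2N_1 + 6  [with N_1=2]  = 10
N_5 = -N_1 + 2N_2 - N_3  [with N_1=2, N_2=10, N_3=10]  = 8

8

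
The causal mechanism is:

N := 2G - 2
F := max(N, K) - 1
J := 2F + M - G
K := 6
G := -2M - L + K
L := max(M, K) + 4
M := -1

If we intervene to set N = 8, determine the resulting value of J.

Under do(N=8), the mechanism N := 2G - 2 is discarded; N is fixed at 8.
L = max(M, K) + 4  [with M=-1, K=6]  = 10
G = -2M - L + K  [with M=-1, L=10, K=6]  = -2
F = max(N, K) - 1  [with N=8, K=6]  = 7
J = 2F + M - G  [with F=7, M=-1, G=-2]  = 15

15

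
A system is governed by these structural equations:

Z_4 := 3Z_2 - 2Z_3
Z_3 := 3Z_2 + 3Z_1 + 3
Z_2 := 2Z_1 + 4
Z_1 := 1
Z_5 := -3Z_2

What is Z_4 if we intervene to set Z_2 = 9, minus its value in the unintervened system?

-9

Under do(Z_2=9), the mechanism Z_2 := 2Z_1 + 4 is discarded; Z_2 is fixed at 9.
Z_3 = 3Z_2 + 3Z_1 + 3  [with Z_2=9, Z_1=1]  = 33
Z_4 = 3Z_2 - 2Z_3  [with Z_2=9, Z_3=33]  = -39
Without intervention: Z_2 = 2Z_1 + 4  [with Z_1=1]  = 6; Z_3 = 3Z_2 + 3Z_1 + 3  [with Z_2=6, Z_1=1]  = 24; Z_4 = 3Z_2 - 2Z_3  [with Z_2=6, Z_3=24]  = -30.
Change = -39 − (-30) = -9.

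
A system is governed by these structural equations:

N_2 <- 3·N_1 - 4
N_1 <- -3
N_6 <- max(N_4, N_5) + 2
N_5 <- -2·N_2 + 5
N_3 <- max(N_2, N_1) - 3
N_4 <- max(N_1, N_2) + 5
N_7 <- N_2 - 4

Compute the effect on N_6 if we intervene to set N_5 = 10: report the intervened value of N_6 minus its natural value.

The intervention breaks the incoming arrows to N_5: N_5 <- -2·N_2 + 5 no longer applies, and N_5 = 10.
N_2 = 3·N_1 - 4  [with N_1=-3]  = -13
N_4 = max(N_1, N_2) + 5  [with N_1=-3, N_2=-13]  = 2
N_6 = max(N_4, N_5) + 2  [with N_4=2, N_5=10]  = 12
Without intervention: N_2 = 3·N_1 - 4  [with N_1=-3]  = -13; N_4 = max(N_1, N_2) + 5  [with N_1=-3, N_2=-13]  = 2; N_5 = -2·N_2 + 5  [with N_2=-13]  = 31; N_6 = max(N_4, N_5) + 2  [with N_4=2, N_5=31]  = 33.
Change = 12 − 33 = -21.

-21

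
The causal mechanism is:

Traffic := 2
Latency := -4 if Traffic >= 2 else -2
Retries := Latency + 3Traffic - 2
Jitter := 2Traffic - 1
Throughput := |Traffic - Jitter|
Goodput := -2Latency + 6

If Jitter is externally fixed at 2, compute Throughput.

0

Intervening sets Jitter = 2 and removes its equation (Jitter := 2Traffic - 1).
Throughput = |Traffic - Jitter|  [with Traffic=2, Jitter=2]  = 0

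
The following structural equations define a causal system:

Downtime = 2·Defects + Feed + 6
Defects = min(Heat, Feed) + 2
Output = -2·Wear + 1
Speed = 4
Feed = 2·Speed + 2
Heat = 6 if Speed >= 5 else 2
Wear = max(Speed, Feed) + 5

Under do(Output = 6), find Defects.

do(Output=6) replaces the equation Output = -2·Wear + 1 with the constant Output = 6.
Since Defects is not a descendant of the intervened variable, it is unaffected.
Feed = 2·Speed + 2  [with Speed=4]  = 10
Heat = 6 if Speed >= 5 else 2  [with Speed=4]  = 2
Defects = min(Heat, Feed) + 2  [with Heat=2, Feed=10]  = 4

4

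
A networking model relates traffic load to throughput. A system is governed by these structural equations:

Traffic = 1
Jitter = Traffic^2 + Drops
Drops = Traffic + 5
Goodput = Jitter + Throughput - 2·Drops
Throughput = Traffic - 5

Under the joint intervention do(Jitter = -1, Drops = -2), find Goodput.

-1

Setting Jitter = -1, Drops = -2 by intervention discards those variables' equations.
Throughput = Traffic - 5  [with Traffic=1]  = -4
Goodput = Jitter + Throughput - 2·Drops  [with Jitter=-1, Throughput=-4, Drops=-2]  = -1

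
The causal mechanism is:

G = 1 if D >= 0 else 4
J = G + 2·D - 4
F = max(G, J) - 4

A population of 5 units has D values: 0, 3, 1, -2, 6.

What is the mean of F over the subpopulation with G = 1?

E[F|G=1] averages over only the 4 units with G=1 (D = 0, 3, 1, 6): F = -3, -1, -3, 5, mean -0.5.

-0.5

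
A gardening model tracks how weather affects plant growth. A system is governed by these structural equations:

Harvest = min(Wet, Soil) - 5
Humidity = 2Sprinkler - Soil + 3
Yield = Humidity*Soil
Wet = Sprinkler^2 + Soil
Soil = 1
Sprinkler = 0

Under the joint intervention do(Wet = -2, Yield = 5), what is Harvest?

Setting Wet = -2, Yield = 5 by intervention discards those variables' equations.
Harvest = min(Wet, Soil) - 5  [with Wet=-2, Soil=1]  = -7

-7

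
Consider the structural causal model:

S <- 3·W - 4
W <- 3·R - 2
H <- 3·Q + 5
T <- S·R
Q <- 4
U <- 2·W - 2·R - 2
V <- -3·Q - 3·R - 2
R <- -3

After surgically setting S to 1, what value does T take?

Intervening sets S = 1 and removes its equation (S <- 3·W - 4).
T = S·R  [with S=1, R=-3]  = -3

-3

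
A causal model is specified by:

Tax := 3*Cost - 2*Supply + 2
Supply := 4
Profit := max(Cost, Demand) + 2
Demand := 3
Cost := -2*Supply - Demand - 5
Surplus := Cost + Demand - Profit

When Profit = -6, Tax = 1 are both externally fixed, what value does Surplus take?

Setting Profit = -6, Tax = 1 by intervention discards those variables' equations.
Cost = -2*Supply - Demand - 5  [with Supply=4, Demand=3]  = -16
Surplus = Cost + Demand - Profit  [with Cost=-16, Demand=3, Profit=-6]  = -7

-7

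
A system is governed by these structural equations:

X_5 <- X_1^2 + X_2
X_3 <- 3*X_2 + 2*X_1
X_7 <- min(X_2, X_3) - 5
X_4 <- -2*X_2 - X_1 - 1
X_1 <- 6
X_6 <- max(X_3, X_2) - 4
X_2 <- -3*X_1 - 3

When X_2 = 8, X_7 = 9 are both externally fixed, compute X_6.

32

Under do(X_2 = 8, X_7 = 9), each intervened variable's structural equation is replaced by its fixed value.
X_3 = 3*X_2 + 2*X_1  [with X_2=8, X_1=6]  = 36
X_6 = max(X_3, X_2) - 4  [with X_3=36, X_2=8]  = 32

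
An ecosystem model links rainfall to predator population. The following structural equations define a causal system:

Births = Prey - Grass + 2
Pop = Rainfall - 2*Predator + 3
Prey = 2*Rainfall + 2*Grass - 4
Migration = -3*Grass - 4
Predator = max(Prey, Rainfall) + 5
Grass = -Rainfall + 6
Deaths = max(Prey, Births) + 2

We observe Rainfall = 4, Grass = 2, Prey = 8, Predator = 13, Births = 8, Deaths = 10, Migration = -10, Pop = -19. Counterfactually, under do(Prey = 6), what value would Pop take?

The intervention breaks the incoming arrows to Prey: Prey = 2*Rainfall + 2*Grass - 4 no longer applies, and Prey = 6.
Predator = max(Prey, Rainfall) + 5  [with Prey=6, Rainfall=4]  = 11
Pop = Rainfall - 2*Predator + 3  [with Rainfall=4, Predator=11]  = -15

-15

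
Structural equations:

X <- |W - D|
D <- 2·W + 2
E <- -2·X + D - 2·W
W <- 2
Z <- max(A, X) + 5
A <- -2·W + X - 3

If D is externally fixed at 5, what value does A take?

-4

do(D=5) replaces the equation D <- 2·W + 2 with the constant D = 5.
X = |W - D|  [with W=2, D=5]  = 3
A = -2·W + X - 3  [with W=2, X=3]  = -4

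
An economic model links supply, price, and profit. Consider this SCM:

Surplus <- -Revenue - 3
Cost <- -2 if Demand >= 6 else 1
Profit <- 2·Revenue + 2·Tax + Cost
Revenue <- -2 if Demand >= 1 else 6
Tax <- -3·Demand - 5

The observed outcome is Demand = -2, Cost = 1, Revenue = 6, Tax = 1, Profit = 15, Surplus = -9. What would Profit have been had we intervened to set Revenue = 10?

do(Revenue=10) replaces the equation Revenue <- -2 if Demand >= 1 else 6 with the constant Revenue = 10.
Cost = -2 if Demand >= 6 else 1  [with Demand=-2]  = 1
Tax = -3·Demand - 5  [with Demand=-2]  = 1
Profit = 2·Revenue + 2·Tax + Cost  [with Revenue=10, Tax=1, Cost=1]  = 23

23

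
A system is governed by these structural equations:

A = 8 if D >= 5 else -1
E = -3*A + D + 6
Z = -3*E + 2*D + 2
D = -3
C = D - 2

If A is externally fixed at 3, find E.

-6

The intervention breaks the incoming arrows to A: A = 8 if D >= 5 else -1 no longer applies, and A = 3.
E = -3*A + D + 6  [with A=3, D=-3]  = -6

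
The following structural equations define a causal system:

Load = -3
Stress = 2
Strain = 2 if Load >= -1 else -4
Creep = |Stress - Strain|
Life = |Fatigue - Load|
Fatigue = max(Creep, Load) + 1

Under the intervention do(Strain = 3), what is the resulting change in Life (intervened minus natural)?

-5

The intervention breaks the incoming arrows to Strain: Strain = 2 if Load >= -1 else -4 no longer applies, and Strain = 3.
Creep = |Stress - Strain|  [with Stress=2, Strain=3]  = 1
Fatigue = max(Creep, Load) + 1  [with Creep=1, Load=-3]  = 2
Life = |Fatigue - Load|  [with Fatigue=2, Load=-3]  = 5
Without intervention: Strain = 2 if Load >= -1 else -4  [with Load=-3]  = -4; Creep = |Stress - Strain|  [with Stress=2, Strain=-4]  = 6; Fatigue = max(Creep, Load) + 1  [with Creep=6, Load=-3]  = 7; Life = |Fatigue - Load|  [with Fatigue=7, Load=-3]  = 10.
Change = 5 − 10 = -5.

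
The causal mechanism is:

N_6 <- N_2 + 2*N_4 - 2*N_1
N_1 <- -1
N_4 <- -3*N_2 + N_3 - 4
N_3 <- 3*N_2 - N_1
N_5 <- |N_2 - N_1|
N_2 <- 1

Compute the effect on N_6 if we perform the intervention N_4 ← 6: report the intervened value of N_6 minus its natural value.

18

Under do(N_4=6), the mechanism N_4 <- -3*N_2 + N_3 - 4 is discarded; N_4 is fixed at 6.
N_6 = N_2 + 2*N_4 - 2*N_1  [with N_2=1, N_4=6, N_1=-1]  = 15
Without intervention: N_3 = 3*N_2 - N_1  [with N_2=1, N_1=-1]  = 4; N_4 = -3*N_2 + N_3 - 4  [with N_2=1, N_3=4]  = -3; N_6 = N_2 + 2*N_4 - 2*N_1  [with N_2=1, N_4=-3, N_1=-1]  = -3.
Change = 15 − (-3) = 18.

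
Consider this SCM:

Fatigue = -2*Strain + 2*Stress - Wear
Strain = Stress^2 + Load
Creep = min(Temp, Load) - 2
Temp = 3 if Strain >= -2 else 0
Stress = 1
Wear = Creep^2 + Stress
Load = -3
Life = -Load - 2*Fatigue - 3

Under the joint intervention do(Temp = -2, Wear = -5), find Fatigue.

11

Setting Temp = -2, Wear = -5 by intervention discards those variables' equations.
Strain = Stress^2 + Load  [with Stress=1, Load=-3]  = -2
Fatigue = -2*Strain + 2*Stress - Wear  [with Strain=-2, Stress=1, Wear=-5]  = 11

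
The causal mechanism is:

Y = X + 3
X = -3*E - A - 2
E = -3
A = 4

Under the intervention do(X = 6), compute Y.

9

The intervention breaks the incoming arrows to X: X = -3*E - A - 2 no longer applies, and X = 6.
Y = X + 3  [with X=6]  = 9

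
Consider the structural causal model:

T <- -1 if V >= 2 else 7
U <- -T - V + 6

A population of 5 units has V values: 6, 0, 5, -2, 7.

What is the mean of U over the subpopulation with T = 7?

0

Observing T=7 restricts to units where T's equation naturally yields 7: V ∈ {0, -2}. In that subpopulation U = -1, 1, mean 0.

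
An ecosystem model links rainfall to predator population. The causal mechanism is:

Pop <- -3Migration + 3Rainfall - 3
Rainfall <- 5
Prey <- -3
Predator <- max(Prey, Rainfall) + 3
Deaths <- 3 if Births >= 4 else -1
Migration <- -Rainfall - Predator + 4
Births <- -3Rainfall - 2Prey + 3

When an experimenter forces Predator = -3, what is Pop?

The intervention breaks the incoming arrows to Predator: Predator <- max(Prey, Rainfall) + 3 no longer applies, and Predator = -3.
Migration = -Rainfall - Predator + 4  [with Rainfall=5, Predator=-3]  = 2
Pop = -3Migration + 3Rainfall - 3  [with Migration=2, Rainfall=5]  = 6

6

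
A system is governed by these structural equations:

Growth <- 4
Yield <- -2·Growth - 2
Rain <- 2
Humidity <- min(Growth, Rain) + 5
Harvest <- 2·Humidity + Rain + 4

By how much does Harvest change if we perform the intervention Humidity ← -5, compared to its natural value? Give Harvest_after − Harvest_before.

-24

do(Humidity=-5) replaces the equation Humidity <- min(Growth, Rain) + 5 with the constant Humidity = -5.
Harvest = 2·Humidity + Rain + 4  [with Humidity=-5, Rain=2]  = -4
Without intervention: Humidity = min(Growth, Rain) + 5  [with Growth=4, Rain=2]  = 7; Harvest = 2·Humidity + Rain + 4  [with Humidity=7, Rain=2]  = 20.
Change = -4 − 20 = -24.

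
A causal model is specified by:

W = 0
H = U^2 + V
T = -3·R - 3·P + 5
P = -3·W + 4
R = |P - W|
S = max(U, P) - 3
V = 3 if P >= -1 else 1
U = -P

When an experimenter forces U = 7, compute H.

52

Under do(U=7), the mechanism U = -P is discarded; U is fixed at 7.
P = -3·W + 4  [with W=0]  = 4
V = 3 if P >= -1 else 1  [with P=4]  = 3
H = U^2 + V  [with U=7, V=3]  = 52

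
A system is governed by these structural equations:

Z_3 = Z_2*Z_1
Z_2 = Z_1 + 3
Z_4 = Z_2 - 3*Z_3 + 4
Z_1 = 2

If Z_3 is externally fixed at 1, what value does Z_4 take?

6

The intervention breaks the incoming arrows to Z_3: Z_3 = Z_2*Z_1 no longer applies, and Z_3 = 1.
Z_2 = Z_1 + 3  [with Z_1=2]  = 5
Z_4 = Z_2 - 3*Z_3 + 4  [with Z_2=5, Z_3=1]  = 6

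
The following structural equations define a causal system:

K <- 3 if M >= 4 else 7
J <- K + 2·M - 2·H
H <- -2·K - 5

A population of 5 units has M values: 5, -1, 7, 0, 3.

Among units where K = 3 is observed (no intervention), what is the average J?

37

E[J|K=3] averages over only the 2 units with K=3 (M = 5, 7): J = 35, 39, mean 37.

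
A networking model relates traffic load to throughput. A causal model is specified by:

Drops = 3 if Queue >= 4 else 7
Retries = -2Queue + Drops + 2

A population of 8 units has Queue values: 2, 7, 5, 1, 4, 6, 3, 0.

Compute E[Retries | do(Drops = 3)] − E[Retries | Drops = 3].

The intervention sets Drops=3 in all 8 units regardless of Queue. Recomputing Retries per unit gives 1, -9, -5, 3, -3, -7, -1, 5; average -2.
Conditioning on Drops=3 selects the 4 unit(s) with Queue ∈ {7, 5, 4, 6}. Their Retries values: -9, -5, -3, -7. Mean = -6.
Difference = -2 − (-6) = 4.

4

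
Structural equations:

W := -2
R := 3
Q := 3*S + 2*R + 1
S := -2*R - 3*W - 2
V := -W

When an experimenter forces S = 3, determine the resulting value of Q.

16

Intervening sets S = 3 and removes its equation (S := -2*R - 3*W - 2).
Q = 3*S + 2*R + 1  [with S=3, R=3]  = 16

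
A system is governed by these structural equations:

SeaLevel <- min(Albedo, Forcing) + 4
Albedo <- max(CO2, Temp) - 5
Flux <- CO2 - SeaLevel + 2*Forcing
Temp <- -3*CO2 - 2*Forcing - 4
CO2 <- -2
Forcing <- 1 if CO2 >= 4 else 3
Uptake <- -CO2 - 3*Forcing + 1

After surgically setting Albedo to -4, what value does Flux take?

4

Under do(Albedo=-4), the mechanism Albedo <- max(CO2, Temp) - 5 is discarded; Albedo is fixed at -4.
Forcing = 1 if CO2 >= 4 else 3  [with CO2=-2]  = 3
SeaLevel = min(Albedo, Forcing) + 4  [with Albedo=-4, Forcing=3]  = 0
Flux = CO2 - SeaLevel + 2*Forcing  [with CO2=-2, SeaLevel=0, Forcing=3]  = 4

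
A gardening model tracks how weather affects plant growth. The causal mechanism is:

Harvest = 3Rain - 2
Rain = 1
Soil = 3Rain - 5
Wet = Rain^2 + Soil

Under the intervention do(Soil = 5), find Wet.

The intervention breaks the incoming arrows to Soil: Soil = 3Rain - 5 no longer applies, and Soil = 5.
Wet = Rain^2 + Soil  [with Rain=1, Soil=5]  = 6

6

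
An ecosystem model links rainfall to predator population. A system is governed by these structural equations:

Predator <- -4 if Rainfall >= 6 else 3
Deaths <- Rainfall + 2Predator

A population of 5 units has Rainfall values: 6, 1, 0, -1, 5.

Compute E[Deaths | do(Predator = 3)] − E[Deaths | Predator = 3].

0.95

Every unit gets Predator=3 under the intervention. Deaths values become 12, 7, 6, 5, 11; E[Deaths|do(Predator=3)] = 8.2.
Conditioning on Predator=3 selects the 4 unit(s) with Rainfall ∈ {1, 0, -1, 5}. Their Deaths values: 7, 6, 5, 11. Mean = 7.25.
Difference = 8.2 − 7.25 = 0.95.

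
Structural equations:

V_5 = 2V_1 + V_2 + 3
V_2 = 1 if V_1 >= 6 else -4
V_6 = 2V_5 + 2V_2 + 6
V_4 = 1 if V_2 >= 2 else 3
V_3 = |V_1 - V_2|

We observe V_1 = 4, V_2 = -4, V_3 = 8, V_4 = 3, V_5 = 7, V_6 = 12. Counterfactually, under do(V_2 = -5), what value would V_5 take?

6

do(V_2=-5) replaces the equation V_2 = 1 if V_1 >= 6 else -4 with the constant V_2 = -5.
V_5 = 2V_1 + V_2 + 3  [with V_1=4, V_2=-5]  = 6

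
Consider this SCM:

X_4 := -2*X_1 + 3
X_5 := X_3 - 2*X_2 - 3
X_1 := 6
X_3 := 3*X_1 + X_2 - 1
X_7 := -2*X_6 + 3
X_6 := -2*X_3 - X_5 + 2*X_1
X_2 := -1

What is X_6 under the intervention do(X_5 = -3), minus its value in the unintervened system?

The intervention breaks the incoming arrows to X_5: X_5 := X_3 - 2*X_2 - 3 no longer applies, and X_5 = -3.
X_3 = 3*X_1 + X_2 - 1  [with X_1=6, X_2=-1]  = 16
X_6 = -2*X_3 - X_5 + 2*X_1  [with X_3=16, X_5=-3, X_1=6]  = -17
Without intervention: X_3 = 3*X_1 + X_2 - 1  [with X_1=6, X_2=-1]  = 16; X_5 = X_3 - 2*X_2 - 3  [with X_3=16, X_2=-1]  = 15; X_6 = -2*X_3 - X_5 + 2*X_1  [with X_3=16, X_5=15, X_1=6]  = -35.
Change = -17 − (-35) = 18.

18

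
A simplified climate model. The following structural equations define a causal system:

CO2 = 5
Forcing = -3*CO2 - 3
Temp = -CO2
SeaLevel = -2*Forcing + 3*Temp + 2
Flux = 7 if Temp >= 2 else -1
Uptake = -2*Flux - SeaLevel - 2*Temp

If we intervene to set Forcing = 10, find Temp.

-5

The intervention breaks the incoming arrows to Forcing: Forcing = -3*CO2 - 3 no longer applies, and Forcing = 10.
Since Temp is not a descendant of the intervened variable, it is unaffected.
Temp = -CO2  [with CO2=5]  = -5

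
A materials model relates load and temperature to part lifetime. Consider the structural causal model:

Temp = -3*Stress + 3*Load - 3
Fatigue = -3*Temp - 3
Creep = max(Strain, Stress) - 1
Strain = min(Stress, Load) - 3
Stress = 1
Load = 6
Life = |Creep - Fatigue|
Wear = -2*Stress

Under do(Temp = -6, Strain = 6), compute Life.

The joint intervention fixes Temp = -6, Strain = 6, removing each variable's own equation.
Creep = max(Strain, Stress) - 1  [with Strain=6, Stress=1]  = 5
Fatigue = -3*Temp - 3  [with Temp=-6]  = 15
Life = |Creep - Fatigue|  [with Creep=5, Fatigue=15]  = 10

10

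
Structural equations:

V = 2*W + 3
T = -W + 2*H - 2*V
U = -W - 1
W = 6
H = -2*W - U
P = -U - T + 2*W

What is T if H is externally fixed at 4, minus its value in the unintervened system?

do(H=4) replaces the equation H = -2*W - U with the constant H = 4.
V = 2*W + 3  [with W=6]  = 15
T = -W + 2*H - 2*V  [with W=6, H=4, V=15]  = -28
Without intervention: U = -W - 1  [with W=6]  = -7; H = -2*W - U  [with W=6, U=-7]  = -5; V = 2*W + 3  [with W=6]  = 15; T = -W + 2*H - 2*V  [with W=6, H=-5, V=15]  = -46.
Change = -28 − (-46) = 18.

18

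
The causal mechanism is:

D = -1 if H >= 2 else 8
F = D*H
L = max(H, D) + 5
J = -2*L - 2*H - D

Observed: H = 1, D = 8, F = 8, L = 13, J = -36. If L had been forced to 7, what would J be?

-24

Intervening sets L = 7 and removes its equation (L = max(H, D) + 5).
D = -1 if H >= 2 else 8  [with H=1]  = 8
J = -2*L - 2*H - D  [with L=7, H=1, D=8]  = -24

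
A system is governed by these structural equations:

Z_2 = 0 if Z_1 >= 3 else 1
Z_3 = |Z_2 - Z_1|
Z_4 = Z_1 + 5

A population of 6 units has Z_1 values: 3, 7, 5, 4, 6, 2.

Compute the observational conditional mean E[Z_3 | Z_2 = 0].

5

E[Z_3|Z_2=0] averages over only the 5 units with Z_2=0 (Z_1 = 3, 7, 5, 4, 6): Z_3 = 3, 7, 5, 4, 6, mean 5.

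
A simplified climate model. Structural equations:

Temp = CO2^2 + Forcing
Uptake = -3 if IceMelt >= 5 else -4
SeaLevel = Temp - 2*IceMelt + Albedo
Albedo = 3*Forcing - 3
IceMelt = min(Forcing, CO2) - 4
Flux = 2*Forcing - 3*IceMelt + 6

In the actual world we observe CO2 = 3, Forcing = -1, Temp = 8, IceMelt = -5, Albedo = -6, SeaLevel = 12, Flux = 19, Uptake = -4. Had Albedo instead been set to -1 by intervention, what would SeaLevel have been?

17

The intervention breaks the incoming arrows to Albedo: Albedo = 3*Forcing - 3 no longer applies, and Albedo = -1.
Temp = CO2^2 + Forcing  [with CO2=3, Forcing=-1]  = 8
IceMelt = min(Forcing, CO2) - 4  [with Forcing=-1, CO2=3]  = -5
SeaLevel = Temp - 2*IceMelt + Albedo  [with Temp=8, IceMelt=-5, Albedo=-1]  = 17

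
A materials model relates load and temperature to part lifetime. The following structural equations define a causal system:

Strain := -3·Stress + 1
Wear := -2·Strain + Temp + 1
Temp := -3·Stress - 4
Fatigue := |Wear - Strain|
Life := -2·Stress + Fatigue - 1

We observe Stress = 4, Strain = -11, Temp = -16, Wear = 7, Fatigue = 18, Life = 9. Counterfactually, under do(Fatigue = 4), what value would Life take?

-5

The intervention breaks the incoming arrows to Fatigue: Fatigue := |Wear - Strain| no longer applies, and Fatigue = 4.
Life = -2·Stress + Fatigue - 1  [with Stress=4, Fatigue=4]  = -5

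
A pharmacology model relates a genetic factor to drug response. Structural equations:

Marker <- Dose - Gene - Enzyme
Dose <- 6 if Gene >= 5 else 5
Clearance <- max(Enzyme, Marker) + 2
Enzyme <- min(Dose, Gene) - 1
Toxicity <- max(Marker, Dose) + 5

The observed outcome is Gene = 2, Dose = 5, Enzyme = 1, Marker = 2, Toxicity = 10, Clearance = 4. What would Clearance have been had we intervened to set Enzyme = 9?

The intervention breaks the incoming arrows to Enzyme: Enzyme <- min(Dose, Gene) - 1 no longer applies, and Enzyme = 9.
Dose = 6 if Gene >= 5 else 5  [with Gene=2]  = 5
Marker = Dose - Gene - Enzyme  [with Dose=5, Gene=2, Enzyme=9]  = -6
Clearance = max(Enzyme, Marker) + 2  [with Enzyme=9, Marker=-6]  = 11

11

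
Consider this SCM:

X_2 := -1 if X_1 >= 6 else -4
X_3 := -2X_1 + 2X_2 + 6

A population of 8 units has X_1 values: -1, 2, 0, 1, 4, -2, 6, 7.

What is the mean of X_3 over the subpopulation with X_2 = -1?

-9

E[X_3|X_2=-1] averages over only the 2 units with X_2=-1 (X_1 = 6, 7): X_3 = -8, -10, mean -9.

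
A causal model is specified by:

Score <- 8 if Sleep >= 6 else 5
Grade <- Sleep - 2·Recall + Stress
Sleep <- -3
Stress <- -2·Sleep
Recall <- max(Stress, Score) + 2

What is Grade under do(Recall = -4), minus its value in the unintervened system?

24

Intervening sets Recall = -4 and removes its equation (Recall <- max(Stress, Score) + 2).
Stress = -2·Sleep  [with Sleep=-3]  = 6
Grade = Sleep - 2·Recall + Stress  [with Sleep=-3, Recall=-4, Stress=6]  = 11
Without intervention: Stress = -2·Sleep  [with Sleep=-3]  = 6; Score = 8 if Sleep >= 6 else 5  [with Sleep=-3]  = 5; Recall = max(Stress, Score) + 2  [with Stress=6, Score=5]  = 8; Grade = Sleep - 2·Recall + Stress  [with Sleep=-3, Recall=8, Stress=6]  = -13.
Change = 11 − (-13) = 24.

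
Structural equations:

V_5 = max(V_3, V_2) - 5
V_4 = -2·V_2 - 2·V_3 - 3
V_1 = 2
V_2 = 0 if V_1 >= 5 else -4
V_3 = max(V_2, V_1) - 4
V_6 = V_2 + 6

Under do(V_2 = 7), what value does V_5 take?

do(V_2=7) replaces the equation V_2 = 0 if V_1 >= 5 else -4 with the constant V_2 = 7.
V_3 = max(V_2, V_1) - 4  [with V_2=7, V_1=2]  = 3
V_5 = max(V_3, V_2) - 5  [with V_3=3, V_2=7]  = 2

2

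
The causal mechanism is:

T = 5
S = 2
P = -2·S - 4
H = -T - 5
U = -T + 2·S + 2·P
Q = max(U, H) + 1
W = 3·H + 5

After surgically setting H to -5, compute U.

-17

Intervening sets H = -5 and removes its equation (H = -T - 5).
No directed path runs from H to U, so U keeps its natural value.
P = -2·S - 4  [with S=2]  = -8
U = -T + 2·S + 2·P  [with T=5, S=2, P=-8]  = -17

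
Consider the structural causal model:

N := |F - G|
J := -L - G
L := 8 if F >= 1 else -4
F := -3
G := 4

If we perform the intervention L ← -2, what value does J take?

-2

do(L=-2) replaces the equation L := 8 if F >= 1 else -4 with the constant L = -2.
J = -L - G  [with L=-2, G=4]  = -2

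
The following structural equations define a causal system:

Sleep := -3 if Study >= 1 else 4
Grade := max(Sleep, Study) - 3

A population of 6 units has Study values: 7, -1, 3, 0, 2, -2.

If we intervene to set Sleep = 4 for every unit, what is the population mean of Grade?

1.5

The intervention sets Sleep=4 in all 6 units regardless of Study. Recomputing Grade per unit gives 4, 1, 1, 1, 1, 1; average 1.5.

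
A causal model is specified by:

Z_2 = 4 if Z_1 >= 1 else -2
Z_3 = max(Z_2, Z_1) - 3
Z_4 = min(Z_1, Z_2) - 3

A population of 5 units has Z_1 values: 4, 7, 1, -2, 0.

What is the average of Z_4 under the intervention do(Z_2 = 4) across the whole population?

Every unit gets Z_2=4 under the intervention. Z_4 values become 1, 1, -2, -5, -3; E[Z_4|do(Z_2=4)] = -1.6.

-1.6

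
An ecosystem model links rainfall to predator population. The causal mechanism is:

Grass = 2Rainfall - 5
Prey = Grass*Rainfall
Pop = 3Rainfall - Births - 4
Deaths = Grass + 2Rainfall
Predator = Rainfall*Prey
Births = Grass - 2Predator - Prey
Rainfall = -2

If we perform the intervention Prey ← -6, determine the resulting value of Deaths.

The intervention breaks the incoming arrows to Prey: Prey = Grass*Rainfall no longer applies, and Prey = -6.
No directed path runs from Prey to Deaths, so Deaths keeps its natural value.
Grass = 2Rainfall - 5  [with Rainfall=-2]  = -9
Deaths = Grass + 2Rainfall  [with Grass=-9, Rainfall=-2]  = -13

-13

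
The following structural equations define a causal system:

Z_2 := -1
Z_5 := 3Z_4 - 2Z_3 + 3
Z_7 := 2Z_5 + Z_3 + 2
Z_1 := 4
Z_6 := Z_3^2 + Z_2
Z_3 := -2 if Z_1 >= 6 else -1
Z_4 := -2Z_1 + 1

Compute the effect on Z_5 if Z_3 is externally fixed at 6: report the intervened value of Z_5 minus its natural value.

-14

do(Z_3=6) replaces the equation Z_3 := -2 if Z_1 >= 6 else -1 with the constant Z_3 = 6.
Z_4 = -2Z_1 + 1  [with Z_1=4]  = -7
Z_5 = 3Z_4 - 2Z_3 + 3  [with Z_4=-7, Z_3=6]  = -30
Without intervention: Z_3 = -2 if Z_1 >= 6 else -1  [with Z_1=4]  = -1; Z_4 = -2Z_1 + 1  [with Z_1=4]  = -7; Z_5 = 3Z_4 - 2Z_3 + 3  [with Z_4=-7, Z_3=-1]  = -16.
Change = -30 − (-16) = -14.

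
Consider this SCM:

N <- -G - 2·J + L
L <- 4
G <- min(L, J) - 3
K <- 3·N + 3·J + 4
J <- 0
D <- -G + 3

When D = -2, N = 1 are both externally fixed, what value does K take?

Setting D = -2, N = 1 by intervention discards those variables' equations.
K = 3·N + 3·J + 4  [with N=1, J=0]  = 7

7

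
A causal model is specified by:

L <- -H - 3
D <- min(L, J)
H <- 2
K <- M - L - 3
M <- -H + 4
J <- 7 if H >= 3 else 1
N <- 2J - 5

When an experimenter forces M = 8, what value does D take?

-5

The intervention breaks the incoming arrows to M: M <- -H + 4 no longer applies, and M = 8.
Since D is not a descendant of the intervened variable, it is unaffected.
L = -H - 3  [with H=2]  = -5
J = 7 if H >= 3 else 1  [with H=2]  = 1
D = min(L, J)  [with L=-5, J=1]  = -5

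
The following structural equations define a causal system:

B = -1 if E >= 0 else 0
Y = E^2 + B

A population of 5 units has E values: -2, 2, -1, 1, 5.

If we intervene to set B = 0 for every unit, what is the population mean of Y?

7

The intervention sets B=0 in all 5 units regardless of E. Recomputing Y per unit gives 4, 4, 1, 1, 25; average 7.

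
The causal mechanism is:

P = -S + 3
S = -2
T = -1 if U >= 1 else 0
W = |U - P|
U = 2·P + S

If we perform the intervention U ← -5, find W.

do(U=-5) replaces the equation U = 2·P + S with the constant U = -5.
P = -S + 3  [with S=-2]  = 5
W = |U - P|  [with U=-5, P=5]  = 10

10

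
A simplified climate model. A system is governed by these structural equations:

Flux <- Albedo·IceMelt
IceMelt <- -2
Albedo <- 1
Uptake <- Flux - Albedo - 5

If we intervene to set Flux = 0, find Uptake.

-6

The intervention breaks the incoming arrows to Flux: Flux <- Albedo·IceMelt no longer applies, and Flux = 0.
Uptake = Flux - Albedo - 5  [with Flux=0, Albedo=1]  = -6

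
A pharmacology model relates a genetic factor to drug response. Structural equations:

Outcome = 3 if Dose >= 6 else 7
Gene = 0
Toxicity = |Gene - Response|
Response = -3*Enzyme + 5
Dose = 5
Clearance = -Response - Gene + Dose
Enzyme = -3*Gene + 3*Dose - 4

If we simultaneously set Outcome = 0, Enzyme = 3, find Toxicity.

Under do(Outcome = 0, Enzyme = 3), each intervened variable's structural equation is replaced by its fixed value.
Response = -3*Enzyme + 5  [with Enzyme=3]  = -4
Toxicity = |Gene - Response|  [with Gene=0, Response=-4]  = 4

4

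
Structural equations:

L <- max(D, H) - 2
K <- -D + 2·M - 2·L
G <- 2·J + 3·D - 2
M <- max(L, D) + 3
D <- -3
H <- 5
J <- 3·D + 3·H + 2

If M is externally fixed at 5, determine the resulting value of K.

Intervening sets M = 5 and removes its equation (M <- max(L, D) + 3).
L = max(D, H) - 2  [with D=-3, H=5]  = 3
K = -D + 2·M - 2·L  [with D=-3, M=5, L=3]  = 7

7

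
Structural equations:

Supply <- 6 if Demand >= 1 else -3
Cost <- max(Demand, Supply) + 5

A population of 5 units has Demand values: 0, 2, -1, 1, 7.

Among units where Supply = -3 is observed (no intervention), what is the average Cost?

Conditioning on Supply=-3 selects the 2 unit(s) with Demand ∈ {0, -1}. Their Cost values: 5, 4. Mean = 4.5.

4.5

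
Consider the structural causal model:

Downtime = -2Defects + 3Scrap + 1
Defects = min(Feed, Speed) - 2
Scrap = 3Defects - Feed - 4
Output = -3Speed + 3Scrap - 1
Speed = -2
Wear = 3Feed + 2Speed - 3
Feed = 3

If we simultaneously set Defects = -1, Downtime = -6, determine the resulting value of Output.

The joint intervention fixes Defects = -1, Downtime = -6, removing each variable's own equation.
Scrap = 3Defects - Feed - 4  [with Defects=-1, Feed=3]  = -10
Output = -3Speed + 3Scrap - 1  [with Speed=-2, Scrap=-10]  = -25

-25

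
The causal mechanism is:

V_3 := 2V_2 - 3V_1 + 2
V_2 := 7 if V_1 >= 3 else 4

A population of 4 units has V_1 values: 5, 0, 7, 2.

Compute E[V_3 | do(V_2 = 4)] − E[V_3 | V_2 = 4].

-7.5

Under do(V_2=4), V_2's equation is replaced by V_2=4 for every unit. Per-unit V_3: -5, 10, -11, 4. Mean = -0.5.
Conditioning on V_2=4 selects the 2 unit(s) with V_1 ∈ {0, 2}. Their V_3 values: 10, 4. Mean = 7.
Difference = -0.5 − 7 = -7.5.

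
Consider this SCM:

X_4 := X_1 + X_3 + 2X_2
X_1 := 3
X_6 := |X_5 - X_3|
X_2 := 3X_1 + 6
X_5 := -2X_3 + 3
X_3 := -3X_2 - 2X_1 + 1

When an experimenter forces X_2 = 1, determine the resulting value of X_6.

Under do(X_2=1), the mechanism X_2 := 3X_1 + 6 is discarded; X_2 is fixed at 1.
X_3 = -3X_2 - 2X_1 + 1  [with X_2=1, X_1=3]  = -8
X_5 = -2X_3 + 3  [with X_3=-8]  = 19
X_6 = |X_5 - X_3|  [with X_5=19, X_3=-8]  = 27

27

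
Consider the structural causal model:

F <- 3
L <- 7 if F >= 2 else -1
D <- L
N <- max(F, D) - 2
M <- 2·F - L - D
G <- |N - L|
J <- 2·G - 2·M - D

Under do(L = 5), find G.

Under do(L=5), the mechanism L <- 7 if F >= 2 else -1 is discarded; L is fixed at 5.
D = L  [with L=5]  = 5
N = max(F, D) - 2  [with F=3, D=5]  = 3
G = |N - L|  [with N=3, L=5]  = 2

2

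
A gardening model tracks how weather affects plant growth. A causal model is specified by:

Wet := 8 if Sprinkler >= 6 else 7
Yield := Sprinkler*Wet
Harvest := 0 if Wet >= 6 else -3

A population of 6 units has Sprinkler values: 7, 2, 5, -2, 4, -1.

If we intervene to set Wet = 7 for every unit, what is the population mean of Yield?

17.5

do(Wet=7) breaks Wet's dependence on Sprinkler. With Wet=7 fixed, Yield across the units is 49, 14, 35, -14, 28, -7, mean 17.5.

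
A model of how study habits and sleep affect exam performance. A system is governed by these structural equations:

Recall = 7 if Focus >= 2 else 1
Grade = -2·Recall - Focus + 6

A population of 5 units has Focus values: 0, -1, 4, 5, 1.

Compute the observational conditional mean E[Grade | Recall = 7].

Conditioning on Recall=7 selects the 2 unit(s) with Focus ∈ {4, 5}. Their Grade values: -12, -13. Mean = -12.5.

-12.5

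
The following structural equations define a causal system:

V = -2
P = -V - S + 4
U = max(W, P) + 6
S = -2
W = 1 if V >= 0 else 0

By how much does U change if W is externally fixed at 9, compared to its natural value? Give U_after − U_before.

Intervening sets W = 9 and removes its equation (W = 1 if V >= 0 else 0).
P = -V - S + 4  [with V=-2, S=-2]  = 8
U = max(W, P) + 6  [with W=9, P=8]  = 15
Without intervention: P = -V - S + 4  [with V=-2, S=-2]  = 8; W = 1 if V >= 0 else 0  [with V=-2]  = 0; U = max(W, P) + 6  [with W=0, P=8]  = 14.
Change = 15 − 14 = 1.

1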